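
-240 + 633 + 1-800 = -406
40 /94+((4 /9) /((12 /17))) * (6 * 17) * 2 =54512 /423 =128.87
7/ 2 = 3.50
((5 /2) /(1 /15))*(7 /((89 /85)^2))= 239.43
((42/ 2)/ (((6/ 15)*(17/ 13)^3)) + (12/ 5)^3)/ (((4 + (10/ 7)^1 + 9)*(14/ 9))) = 412334577/ 248106500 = 1.66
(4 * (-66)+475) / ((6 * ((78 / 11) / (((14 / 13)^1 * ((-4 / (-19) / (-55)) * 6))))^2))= 330848 / 773289075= 0.00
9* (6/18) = 3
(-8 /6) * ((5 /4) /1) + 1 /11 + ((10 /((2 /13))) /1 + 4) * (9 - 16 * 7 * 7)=-1764727 /33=-53476.58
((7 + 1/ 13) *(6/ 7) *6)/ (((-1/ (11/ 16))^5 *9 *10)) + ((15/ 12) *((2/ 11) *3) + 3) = 3.62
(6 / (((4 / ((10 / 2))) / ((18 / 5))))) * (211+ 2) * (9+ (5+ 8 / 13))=1092690 / 13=84053.08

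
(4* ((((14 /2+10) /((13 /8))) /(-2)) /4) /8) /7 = -17 /182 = -0.09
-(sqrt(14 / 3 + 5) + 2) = -sqrt(87) / 3 - 2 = -5.11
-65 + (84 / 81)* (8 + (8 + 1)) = -47.37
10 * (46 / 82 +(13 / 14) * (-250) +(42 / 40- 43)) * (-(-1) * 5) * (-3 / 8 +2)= -102054745 / 4592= -22224.47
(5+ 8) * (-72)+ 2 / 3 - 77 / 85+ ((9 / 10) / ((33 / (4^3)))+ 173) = -427198 / 561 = -761.49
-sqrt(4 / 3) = -2*sqrt(3) / 3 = -1.15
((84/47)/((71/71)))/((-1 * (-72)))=7/282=0.02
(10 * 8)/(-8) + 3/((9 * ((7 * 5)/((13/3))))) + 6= -1247/315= -3.96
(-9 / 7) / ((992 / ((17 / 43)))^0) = -9 / 7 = -1.29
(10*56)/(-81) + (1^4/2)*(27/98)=-107573/15876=-6.78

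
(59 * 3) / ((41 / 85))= 15045 / 41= 366.95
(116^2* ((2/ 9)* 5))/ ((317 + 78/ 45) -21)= 11600/ 231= 50.22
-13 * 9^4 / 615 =-28431 / 205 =-138.69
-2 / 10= -1 / 5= -0.20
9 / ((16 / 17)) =153 / 16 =9.56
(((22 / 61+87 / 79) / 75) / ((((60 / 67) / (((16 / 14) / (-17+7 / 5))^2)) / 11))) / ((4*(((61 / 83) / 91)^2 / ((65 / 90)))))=92998944181 / 26144125542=3.56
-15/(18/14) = -35/3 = -11.67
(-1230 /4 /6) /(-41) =5 /4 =1.25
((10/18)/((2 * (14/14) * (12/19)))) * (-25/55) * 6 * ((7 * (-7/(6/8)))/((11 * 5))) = 4655/3267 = 1.42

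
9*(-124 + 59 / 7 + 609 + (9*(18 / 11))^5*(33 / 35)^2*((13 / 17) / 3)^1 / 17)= 41256126584982 / 471207275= 87554.10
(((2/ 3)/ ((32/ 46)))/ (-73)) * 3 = -23/ 584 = -0.04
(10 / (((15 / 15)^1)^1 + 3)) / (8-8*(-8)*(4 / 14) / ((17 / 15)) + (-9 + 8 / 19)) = 11305 / 70342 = 0.16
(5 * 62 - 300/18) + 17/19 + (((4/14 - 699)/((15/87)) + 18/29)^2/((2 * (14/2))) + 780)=964998786275507/822119550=1173793.75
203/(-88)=-203/88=-2.31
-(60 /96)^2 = -25 /64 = -0.39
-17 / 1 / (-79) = 17 / 79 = 0.22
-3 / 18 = -1 / 6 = -0.17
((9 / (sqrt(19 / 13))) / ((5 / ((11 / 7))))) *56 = 792 *sqrt(247) / 95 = 131.02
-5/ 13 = -0.38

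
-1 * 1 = -1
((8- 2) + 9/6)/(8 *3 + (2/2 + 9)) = 15/68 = 0.22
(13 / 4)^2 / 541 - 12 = -103703 / 8656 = -11.98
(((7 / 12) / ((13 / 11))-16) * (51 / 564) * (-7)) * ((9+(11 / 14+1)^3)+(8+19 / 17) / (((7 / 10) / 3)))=6067473683 / 11496576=527.76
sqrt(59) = 7.68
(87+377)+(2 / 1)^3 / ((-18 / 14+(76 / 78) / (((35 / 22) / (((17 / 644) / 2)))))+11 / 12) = 140198896 / 317309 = 441.84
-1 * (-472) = 472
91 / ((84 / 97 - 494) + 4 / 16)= -35308 / 191239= -0.18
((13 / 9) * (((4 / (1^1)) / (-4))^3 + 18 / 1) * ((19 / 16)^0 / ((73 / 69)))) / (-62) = -5083 / 13578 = -0.37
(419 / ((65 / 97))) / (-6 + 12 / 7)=-284501 / 1950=-145.90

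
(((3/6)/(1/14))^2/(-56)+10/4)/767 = 1/472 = 0.00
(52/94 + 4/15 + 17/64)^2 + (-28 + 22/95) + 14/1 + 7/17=-8008115355613/657568051200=-12.18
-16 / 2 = -8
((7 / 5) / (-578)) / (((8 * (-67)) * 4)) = 7 / 6196160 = 0.00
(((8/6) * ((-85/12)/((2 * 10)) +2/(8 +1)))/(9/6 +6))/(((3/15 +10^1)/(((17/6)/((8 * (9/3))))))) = -19/69984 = -0.00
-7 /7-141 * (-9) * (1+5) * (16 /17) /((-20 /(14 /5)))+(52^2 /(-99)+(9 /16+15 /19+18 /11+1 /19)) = -13155704039 /12790800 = -1028.53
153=153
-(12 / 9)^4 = -256 / 81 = -3.16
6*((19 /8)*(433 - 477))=-627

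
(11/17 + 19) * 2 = 668/17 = 39.29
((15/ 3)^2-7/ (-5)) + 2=142/ 5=28.40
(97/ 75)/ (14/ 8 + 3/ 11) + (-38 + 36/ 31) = -7490542/ 206925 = -36.20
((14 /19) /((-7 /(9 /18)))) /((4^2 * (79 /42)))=-21 /12008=-0.00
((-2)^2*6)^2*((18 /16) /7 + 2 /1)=8712 /7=1244.57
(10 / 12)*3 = 5 / 2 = 2.50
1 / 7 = 0.14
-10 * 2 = -20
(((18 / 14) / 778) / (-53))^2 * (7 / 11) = 81 / 130918692212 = 0.00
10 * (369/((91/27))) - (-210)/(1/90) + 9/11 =19995.65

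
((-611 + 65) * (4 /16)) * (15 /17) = -4095 /34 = -120.44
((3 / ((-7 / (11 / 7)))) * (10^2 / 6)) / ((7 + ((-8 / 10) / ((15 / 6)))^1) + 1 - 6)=-6875 / 1029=-6.68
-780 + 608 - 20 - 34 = -226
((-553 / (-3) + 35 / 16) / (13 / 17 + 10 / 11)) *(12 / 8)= 1674211 / 10016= 167.15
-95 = -95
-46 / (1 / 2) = -92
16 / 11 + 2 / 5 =102 / 55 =1.85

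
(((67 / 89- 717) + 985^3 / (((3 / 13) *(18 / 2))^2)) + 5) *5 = 71871053825980 / 64881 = 1107736530.36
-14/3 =-4.67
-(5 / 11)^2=-25 / 121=-0.21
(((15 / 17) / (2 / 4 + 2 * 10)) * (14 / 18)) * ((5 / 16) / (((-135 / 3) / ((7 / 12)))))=-245 / 1806624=-0.00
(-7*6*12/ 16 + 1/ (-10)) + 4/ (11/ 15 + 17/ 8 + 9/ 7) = -533198/ 17405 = -30.63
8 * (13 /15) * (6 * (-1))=-208 /5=-41.60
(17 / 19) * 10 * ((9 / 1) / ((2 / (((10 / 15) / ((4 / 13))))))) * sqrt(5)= 3315 * sqrt(5) / 38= 195.07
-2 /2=-1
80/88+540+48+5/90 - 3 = 116021/198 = 585.96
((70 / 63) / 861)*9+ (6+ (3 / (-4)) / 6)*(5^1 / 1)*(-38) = -3844325 / 3444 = -1116.24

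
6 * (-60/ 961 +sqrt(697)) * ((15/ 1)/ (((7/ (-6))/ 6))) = 194400/ 6727-3240 * sqrt(697)/ 7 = -12190.88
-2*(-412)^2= -339488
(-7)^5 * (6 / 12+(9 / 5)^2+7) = -9025359 / 50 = -180507.18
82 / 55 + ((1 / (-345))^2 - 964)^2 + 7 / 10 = 289637069854675747 / 311672913750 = 929298.17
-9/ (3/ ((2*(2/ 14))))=-6/ 7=-0.86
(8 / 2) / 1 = 4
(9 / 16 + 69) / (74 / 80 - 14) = -5565 / 1046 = -5.32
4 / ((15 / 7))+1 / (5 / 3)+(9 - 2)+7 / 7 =157 / 15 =10.47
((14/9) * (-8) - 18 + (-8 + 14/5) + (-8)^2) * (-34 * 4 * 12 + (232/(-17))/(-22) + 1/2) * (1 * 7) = -247639294/765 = -323711.50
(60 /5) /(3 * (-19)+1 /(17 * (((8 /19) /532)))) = 408 /589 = 0.69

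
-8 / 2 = -4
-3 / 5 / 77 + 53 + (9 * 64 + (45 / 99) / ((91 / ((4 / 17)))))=53517902 / 85085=628.99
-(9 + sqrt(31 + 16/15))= -9 - sqrt(7215)/15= -14.66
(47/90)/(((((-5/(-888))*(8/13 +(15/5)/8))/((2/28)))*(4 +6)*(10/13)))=1175564/1351875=0.87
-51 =-51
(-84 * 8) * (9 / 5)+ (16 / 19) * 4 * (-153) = -163872 / 95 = -1724.97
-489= -489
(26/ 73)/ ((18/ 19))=247/ 657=0.38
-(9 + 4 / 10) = -47 / 5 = -9.40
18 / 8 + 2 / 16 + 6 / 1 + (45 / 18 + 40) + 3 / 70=14257 / 280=50.92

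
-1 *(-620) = 620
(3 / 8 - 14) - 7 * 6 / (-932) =-13.58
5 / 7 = 0.71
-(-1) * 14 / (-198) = -7 / 99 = -0.07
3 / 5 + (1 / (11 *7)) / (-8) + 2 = 2.60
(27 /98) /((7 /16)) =216 /343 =0.63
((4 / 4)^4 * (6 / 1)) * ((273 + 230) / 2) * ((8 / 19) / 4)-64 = 1802 / 19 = 94.84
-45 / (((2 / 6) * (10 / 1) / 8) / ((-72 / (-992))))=-243 / 31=-7.84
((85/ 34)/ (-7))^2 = 25/ 196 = 0.13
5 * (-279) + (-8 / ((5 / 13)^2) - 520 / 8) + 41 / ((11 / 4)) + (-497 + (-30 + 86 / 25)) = -556251 / 275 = -2022.73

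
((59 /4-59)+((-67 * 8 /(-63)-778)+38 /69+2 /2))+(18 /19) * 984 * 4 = 321193249 /110124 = 2916.65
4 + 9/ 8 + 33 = 305/ 8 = 38.12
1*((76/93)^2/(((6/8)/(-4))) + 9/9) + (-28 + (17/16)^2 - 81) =-733542469/6642432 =-110.43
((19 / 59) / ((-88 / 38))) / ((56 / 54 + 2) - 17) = 9747 / 978692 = 0.01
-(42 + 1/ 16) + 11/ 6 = -1931/ 48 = -40.23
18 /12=3 /2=1.50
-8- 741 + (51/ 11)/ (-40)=-329611/ 440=-749.12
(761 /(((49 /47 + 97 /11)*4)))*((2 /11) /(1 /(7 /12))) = 2.05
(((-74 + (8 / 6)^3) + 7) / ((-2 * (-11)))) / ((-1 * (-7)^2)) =1745 / 29106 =0.06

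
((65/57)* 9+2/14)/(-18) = -692/1197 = -0.58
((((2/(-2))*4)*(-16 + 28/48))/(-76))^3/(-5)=1266325/11852352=0.11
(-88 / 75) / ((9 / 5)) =-88 / 135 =-0.65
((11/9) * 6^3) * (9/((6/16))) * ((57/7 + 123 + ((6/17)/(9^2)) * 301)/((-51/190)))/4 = -14231261440/18207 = -781636.81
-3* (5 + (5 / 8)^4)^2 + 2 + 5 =-1218822563 / 16777216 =-72.65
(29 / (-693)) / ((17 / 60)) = -580 / 3927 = -0.15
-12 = -12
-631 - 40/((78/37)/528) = -138443/13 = -10649.46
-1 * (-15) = 15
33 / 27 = 11 / 9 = 1.22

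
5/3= 1.67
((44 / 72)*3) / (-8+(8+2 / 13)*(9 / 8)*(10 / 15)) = -143 / 147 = -0.97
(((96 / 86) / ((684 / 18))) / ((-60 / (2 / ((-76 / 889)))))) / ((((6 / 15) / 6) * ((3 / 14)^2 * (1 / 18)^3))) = 338730336 / 15523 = 21821.19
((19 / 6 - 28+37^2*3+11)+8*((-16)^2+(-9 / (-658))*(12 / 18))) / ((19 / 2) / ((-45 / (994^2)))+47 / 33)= -0.03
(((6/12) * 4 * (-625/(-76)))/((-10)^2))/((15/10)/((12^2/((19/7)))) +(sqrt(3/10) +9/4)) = 16075500/209806151- 705600 * sqrt(30)/209806151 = 0.06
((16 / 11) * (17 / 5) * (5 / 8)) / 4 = 17 / 22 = 0.77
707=707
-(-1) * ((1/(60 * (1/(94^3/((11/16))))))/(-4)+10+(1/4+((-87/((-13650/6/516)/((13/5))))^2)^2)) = 535716159440723599897/77375976562500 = 6923546.34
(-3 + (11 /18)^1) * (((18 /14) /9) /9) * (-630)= 215 /9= 23.89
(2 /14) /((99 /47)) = 47 /693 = 0.07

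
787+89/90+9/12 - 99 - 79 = 109933/180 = 610.74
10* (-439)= -4390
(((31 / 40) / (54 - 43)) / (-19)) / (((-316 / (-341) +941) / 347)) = -333467 / 244109720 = -0.00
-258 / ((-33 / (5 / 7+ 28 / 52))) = 9804 / 1001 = 9.79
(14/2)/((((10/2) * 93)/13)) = 91/465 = 0.20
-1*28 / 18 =-14 / 9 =-1.56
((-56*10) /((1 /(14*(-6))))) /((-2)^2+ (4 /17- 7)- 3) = -8160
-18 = -18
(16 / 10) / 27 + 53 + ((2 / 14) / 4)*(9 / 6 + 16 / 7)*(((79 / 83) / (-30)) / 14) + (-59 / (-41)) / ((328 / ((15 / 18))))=10970142567851 / 206739600480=53.06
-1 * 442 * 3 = -1326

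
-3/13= -0.23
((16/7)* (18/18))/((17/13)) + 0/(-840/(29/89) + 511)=1.75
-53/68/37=-53/2516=-0.02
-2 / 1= -2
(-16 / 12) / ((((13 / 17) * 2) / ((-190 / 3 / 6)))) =3230 / 351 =9.20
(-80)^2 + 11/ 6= 6401.83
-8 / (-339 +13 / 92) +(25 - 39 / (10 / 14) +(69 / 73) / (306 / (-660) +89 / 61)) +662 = 9627210097252 / 15199901225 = 633.37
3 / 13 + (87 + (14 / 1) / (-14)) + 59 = 1888 / 13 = 145.23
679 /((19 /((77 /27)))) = 52283 /513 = 101.92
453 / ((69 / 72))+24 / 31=337584 / 713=473.47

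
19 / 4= 4.75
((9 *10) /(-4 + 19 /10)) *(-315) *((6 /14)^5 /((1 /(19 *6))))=373977000 /16807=22251.26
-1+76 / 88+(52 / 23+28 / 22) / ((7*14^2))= -0.13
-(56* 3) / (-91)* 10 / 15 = 16 / 13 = 1.23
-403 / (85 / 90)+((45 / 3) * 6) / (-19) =-139356 / 323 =-431.44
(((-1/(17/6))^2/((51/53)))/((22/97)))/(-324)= -5141/2918322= -0.00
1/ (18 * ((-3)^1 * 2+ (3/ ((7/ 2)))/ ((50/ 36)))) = -175/ 16956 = -0.01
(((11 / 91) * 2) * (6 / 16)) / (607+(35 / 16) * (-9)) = 132 / 855127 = 0.00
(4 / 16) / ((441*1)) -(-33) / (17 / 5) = 9.71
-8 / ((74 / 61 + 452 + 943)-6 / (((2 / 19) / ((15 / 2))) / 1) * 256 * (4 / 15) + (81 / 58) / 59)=1669936 / 5800473269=0.00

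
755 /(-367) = -755 /367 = -2.06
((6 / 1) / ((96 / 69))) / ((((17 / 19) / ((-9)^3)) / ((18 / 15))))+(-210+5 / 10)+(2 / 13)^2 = -508622553 / 114920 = -4425.88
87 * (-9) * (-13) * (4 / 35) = 40716 / 35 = 1163.31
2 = 2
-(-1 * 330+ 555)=-225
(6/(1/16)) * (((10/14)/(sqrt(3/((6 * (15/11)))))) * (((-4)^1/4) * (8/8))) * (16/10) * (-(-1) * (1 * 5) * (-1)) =3840 * sqrt(330)/77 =905.94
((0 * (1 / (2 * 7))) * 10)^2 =0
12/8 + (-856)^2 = 1465475/2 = 732737.50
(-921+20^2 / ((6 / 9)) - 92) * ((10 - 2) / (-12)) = 826 / 3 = 275.33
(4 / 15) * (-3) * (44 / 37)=-176 / 185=-0.95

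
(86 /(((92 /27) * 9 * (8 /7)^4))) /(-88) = -309729 /16580608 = -0.02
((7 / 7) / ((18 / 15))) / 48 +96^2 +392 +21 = 2773157 / 288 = 9629.02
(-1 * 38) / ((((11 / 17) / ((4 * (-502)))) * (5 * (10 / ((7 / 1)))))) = 4540088 / 275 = 16509.41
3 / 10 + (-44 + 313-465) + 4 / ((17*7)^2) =-27713037 / 141610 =-195.70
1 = 1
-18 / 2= -9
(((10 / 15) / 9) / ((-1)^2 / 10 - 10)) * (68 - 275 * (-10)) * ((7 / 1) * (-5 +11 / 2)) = -197260 / 2673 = -73.80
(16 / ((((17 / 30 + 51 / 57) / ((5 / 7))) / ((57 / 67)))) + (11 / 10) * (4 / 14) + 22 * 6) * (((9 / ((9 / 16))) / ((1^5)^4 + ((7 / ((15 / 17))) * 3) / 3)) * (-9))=-58634656056 / 26175359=-2240.07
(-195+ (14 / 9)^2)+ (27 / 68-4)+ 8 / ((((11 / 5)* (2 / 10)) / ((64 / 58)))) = -309452863 / 1757052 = -176.12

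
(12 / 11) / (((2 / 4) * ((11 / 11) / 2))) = 48 / 11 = 4.36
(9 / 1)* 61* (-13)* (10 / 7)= -71370 / 7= -10195.71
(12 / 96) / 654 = 1 / 5232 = 0.00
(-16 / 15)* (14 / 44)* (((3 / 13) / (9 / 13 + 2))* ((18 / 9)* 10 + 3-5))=-144 / 275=-0.52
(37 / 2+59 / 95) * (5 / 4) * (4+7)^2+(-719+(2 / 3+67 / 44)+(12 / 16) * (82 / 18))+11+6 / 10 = 54931853 / 25080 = 2190.27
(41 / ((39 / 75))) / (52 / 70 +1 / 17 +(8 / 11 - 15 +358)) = 6708625 / 29314246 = 0.23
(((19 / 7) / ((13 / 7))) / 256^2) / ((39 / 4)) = 19 / 8306688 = 0.00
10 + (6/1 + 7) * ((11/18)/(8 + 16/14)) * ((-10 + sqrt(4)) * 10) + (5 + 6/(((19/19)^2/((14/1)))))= 2123/72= 29.49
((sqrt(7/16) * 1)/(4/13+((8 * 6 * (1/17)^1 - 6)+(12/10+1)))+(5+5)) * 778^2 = 6052840 - 167209705 * sqrt(7)/739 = 5454199.55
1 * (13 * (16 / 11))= 208 / 11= 18.91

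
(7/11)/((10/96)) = 336/55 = 6.11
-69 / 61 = -1.13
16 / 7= 2.29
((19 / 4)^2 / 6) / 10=361 / 960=0.38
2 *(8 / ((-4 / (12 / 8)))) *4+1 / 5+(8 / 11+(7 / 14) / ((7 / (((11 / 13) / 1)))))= -230353 / 10010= -23.01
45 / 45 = 1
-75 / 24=-25 / 8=-3.12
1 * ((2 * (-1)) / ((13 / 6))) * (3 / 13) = -0.21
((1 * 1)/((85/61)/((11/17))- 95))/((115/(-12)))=2013/1791125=0.00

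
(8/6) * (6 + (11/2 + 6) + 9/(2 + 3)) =386/15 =25.73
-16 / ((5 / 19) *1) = -304 / 5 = -60.80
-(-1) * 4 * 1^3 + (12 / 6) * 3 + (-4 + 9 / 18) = 6.50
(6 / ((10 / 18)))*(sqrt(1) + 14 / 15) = 522 / 25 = 20.88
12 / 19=0.63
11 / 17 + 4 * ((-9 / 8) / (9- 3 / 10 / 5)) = 364 / 2533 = 0.14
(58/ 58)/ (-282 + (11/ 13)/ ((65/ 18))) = -845/ 238092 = -0.00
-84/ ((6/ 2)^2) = -28/ 3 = -9.33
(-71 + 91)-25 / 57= 1115 / 57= 19.56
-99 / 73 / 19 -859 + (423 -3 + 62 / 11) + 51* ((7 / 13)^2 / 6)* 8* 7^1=-761728874 / 2578433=-295.42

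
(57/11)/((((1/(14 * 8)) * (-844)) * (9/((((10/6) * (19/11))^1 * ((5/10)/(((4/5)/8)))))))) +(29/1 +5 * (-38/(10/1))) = 2045090/229779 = 8.90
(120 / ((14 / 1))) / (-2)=-30 / 7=-4.29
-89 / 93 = -0.96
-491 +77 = -414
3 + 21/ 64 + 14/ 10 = 1513/ 320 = 4.73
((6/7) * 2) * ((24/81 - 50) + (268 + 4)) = 24008/63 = 381.08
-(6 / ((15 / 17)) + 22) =-144 / 5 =-28.80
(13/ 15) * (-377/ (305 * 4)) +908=16611499/ 18300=907.73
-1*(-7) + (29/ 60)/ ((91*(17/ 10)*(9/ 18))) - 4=13952/ 4641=3.01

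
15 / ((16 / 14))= 105 / 8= 13.12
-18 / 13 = -1.38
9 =9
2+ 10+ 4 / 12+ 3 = 46 / 3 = 15.33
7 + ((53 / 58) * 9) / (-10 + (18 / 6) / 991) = 3549535 / 574606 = 6.18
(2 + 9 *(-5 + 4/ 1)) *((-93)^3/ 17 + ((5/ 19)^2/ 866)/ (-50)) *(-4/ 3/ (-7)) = 502925822981/ 7971963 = 63086.82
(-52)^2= 2704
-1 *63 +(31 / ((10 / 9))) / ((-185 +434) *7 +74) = -1144431 / 18170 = -62.98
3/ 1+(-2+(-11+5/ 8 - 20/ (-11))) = -665/ 88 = -7.56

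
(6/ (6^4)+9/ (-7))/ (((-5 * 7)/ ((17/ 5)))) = 32929/ 264600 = 0.12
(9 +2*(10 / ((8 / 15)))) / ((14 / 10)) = 465 / 14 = 33.21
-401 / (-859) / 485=401 / 416615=0.00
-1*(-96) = 96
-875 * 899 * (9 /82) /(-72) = 786625 /656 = 1199.12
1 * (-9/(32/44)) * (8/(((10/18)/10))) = -1782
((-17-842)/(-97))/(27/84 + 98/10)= 120260/137449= 0.87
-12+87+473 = 548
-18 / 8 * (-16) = 36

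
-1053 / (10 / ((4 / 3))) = -702 / 5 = -140.40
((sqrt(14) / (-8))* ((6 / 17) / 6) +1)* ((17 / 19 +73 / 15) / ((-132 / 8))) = -0.34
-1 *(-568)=568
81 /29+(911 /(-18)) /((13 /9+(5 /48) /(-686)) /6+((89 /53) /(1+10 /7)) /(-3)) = -783359729403 /158441761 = -4944.15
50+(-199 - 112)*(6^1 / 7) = -1516 / 7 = -216.57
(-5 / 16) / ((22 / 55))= -0.78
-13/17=-0.76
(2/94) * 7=7/47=0.15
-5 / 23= -0.22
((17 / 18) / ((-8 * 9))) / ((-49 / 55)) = 935 / 63504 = 0.01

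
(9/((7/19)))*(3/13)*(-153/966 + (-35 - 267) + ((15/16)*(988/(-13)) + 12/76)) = -123311511/58604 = -2104.15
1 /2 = 0.50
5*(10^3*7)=35000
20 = 20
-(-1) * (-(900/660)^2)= -225/121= -1.86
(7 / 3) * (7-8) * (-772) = 5404 / 3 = 1801.33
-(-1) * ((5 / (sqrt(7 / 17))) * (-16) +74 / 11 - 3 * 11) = -150.94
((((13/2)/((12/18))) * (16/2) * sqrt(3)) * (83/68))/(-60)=-1079 * sqrt(3)/680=-2.75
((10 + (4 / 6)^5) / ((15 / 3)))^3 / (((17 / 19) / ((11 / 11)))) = 283542227432 / 30491427375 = 9.30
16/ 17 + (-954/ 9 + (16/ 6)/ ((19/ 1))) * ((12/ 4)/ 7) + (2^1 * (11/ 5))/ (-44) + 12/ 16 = -282801/ 6460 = -43.78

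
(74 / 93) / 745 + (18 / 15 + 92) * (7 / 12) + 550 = 83747237 / 138570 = 604.37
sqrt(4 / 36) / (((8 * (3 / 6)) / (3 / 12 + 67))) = 269 / 48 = 5.60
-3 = -3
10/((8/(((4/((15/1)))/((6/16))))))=8/9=0.89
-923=-923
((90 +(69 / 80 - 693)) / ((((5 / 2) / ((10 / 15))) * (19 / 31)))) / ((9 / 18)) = -497767 / 950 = -523.97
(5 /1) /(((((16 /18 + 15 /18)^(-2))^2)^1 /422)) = 974314655 /52488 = 18562.62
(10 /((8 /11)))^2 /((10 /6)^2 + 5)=5445 /224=24.31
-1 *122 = -122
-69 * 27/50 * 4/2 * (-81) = 6036.12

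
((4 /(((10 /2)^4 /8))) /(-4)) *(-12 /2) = 48 /625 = 0.08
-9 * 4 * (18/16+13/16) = -279/4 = -69.75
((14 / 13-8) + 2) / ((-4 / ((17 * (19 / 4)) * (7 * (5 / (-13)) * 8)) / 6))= -2170560 / 169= -12843.55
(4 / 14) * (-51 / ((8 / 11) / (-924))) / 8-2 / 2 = 18505 / 8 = 2313.12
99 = 99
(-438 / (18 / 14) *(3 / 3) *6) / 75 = -2044 / 75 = -27.25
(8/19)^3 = 512/6859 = 0.07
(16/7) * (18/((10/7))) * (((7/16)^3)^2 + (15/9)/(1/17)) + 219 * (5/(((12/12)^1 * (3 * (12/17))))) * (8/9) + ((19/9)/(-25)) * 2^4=1274.48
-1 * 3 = -3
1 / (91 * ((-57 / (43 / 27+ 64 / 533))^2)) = 86782087 / 8747319910797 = 0.00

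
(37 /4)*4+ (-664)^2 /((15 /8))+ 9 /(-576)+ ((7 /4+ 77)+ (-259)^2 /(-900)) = 3386674559 /14400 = 235185.73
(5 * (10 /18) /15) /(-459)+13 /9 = 17896 /12393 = 1.44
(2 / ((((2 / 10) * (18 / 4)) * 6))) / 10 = 0.04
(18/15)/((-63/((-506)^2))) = -512072/105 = -4876.88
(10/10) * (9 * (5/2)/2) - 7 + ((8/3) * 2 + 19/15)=10.85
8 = 8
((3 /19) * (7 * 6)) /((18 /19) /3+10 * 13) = 63 /1238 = 0.05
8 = 8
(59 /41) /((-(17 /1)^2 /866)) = -51094 /11849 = -4.31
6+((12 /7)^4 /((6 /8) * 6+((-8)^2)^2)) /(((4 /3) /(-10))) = 5.98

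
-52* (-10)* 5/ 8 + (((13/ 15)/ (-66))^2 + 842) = 1143776869/ 980100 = 1167.00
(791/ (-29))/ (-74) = 791/ 2146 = 0.37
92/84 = 23/21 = 1.10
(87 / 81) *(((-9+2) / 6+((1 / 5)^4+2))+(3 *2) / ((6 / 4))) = 525799 / 101250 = 5.19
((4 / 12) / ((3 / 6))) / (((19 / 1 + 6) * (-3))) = -2 / 225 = -0.01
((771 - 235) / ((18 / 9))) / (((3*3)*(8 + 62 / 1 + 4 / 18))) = 67 / 158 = 0.42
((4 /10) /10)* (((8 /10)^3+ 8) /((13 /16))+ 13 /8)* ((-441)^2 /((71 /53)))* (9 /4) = 14593894886529 /92300000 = 158113.70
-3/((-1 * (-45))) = -1/15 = -0.07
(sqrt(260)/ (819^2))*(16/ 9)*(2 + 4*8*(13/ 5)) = 4544*sqrt(65)/ 10061415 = 0.00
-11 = -11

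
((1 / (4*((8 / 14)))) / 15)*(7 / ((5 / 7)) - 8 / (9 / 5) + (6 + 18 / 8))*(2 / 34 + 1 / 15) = 17143 / 344250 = 0.05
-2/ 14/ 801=-1/ 5607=-0.00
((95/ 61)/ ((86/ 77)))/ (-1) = -7315/ 5246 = -1.39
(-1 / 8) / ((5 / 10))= -1 / 4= -0.25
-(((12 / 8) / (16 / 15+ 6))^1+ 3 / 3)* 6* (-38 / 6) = 4883 / 106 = 46.07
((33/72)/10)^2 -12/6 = -115079/57600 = -2.00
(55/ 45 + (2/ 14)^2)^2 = 300304/ 194481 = 1.54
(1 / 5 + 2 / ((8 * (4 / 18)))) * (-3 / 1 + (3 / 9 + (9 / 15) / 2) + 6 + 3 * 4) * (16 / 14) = 3551 / 150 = 23.67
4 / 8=1 / 2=0.50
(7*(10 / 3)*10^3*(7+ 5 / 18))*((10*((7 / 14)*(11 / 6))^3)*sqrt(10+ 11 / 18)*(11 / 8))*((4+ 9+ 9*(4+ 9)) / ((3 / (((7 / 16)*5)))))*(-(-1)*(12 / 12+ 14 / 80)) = 897220840140625*sqrt(382) / 26873856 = 652530849.21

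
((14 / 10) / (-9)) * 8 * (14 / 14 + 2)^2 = -56 / 5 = -11.20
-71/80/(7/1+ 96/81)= -1917/17680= -0.11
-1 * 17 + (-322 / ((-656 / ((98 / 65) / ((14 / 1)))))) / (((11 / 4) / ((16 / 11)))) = -5472889 / 322465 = -16.97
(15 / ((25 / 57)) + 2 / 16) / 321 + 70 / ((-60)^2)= 1217 / 9630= 0.13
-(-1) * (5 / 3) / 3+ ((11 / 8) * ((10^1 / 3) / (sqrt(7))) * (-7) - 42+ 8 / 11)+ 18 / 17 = -66745 / 1683 - 55 * sqrt(7) / 12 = -51.78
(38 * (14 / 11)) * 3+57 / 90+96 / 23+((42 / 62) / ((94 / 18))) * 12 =1674882359 / 11058630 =151.45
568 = 568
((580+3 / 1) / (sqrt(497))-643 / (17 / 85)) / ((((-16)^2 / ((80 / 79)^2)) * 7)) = -80375 / 43687+14575 * sqrt(497) / 21712439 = -1.82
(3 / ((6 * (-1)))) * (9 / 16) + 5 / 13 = 43 / 416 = 0.10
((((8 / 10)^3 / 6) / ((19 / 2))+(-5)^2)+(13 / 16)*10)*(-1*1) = -1888637 / 57000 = -33.13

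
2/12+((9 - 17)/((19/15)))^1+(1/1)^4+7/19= -545/114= -4.78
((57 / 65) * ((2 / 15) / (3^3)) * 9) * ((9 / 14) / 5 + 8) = 0.32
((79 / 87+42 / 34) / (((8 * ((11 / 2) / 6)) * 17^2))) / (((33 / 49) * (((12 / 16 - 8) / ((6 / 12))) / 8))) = -1242640 / 1499855379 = -0.00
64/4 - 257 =-241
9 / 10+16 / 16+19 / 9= 361 / 90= 4.01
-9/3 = -3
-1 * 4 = -4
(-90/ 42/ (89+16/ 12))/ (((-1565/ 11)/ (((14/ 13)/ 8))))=99/ 4410796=0.00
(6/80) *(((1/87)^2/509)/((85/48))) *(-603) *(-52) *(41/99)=285688/2001222575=0.00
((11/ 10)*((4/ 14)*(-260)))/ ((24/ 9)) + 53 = 313/ 14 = 22.36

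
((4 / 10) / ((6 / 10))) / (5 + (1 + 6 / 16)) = 16 / 153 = 0.10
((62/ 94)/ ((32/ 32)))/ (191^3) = 31/ 327489937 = 0.00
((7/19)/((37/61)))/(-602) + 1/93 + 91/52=19788649/11245188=1.76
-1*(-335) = 335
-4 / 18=-2 / 9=-0.22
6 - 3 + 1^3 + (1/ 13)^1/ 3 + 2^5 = 1405/ 39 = 36.03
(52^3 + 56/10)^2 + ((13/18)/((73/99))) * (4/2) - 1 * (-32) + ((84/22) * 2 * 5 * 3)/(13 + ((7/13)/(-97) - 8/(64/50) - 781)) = 310027066140679418393/15679960175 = 19772184538.77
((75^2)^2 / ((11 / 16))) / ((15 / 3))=101250000 / 11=9204545.45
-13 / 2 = -6.50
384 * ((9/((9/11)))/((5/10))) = 8448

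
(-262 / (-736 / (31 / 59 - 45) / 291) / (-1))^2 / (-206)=-19542776700168 / 189669247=-103036.09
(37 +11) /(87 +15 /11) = 44 /81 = 0.54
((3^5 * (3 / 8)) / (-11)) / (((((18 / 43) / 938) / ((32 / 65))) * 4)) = -2284.65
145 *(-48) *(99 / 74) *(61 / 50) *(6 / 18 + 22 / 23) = -62346636 / 4255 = -14652.56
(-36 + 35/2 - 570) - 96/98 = -57769/98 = -589.48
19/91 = 0.21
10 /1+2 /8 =41 /4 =10.25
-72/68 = -18/17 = -1.06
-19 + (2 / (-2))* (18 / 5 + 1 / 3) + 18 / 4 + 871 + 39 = 26747 / 30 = 891.57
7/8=0.88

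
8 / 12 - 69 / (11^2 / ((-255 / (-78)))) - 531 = -5022881 / 9438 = -532.20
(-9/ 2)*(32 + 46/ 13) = -2079/ 13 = -159.92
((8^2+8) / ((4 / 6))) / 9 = 12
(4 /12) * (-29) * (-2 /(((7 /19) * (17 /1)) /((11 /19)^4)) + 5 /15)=-21122875 /7345989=-2.88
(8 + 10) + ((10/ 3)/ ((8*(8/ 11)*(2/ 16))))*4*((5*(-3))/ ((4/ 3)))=-753/ 4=-188.25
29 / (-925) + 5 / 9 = 4364 / 8325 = 0.52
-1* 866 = -866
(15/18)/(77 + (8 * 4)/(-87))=145/13334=0.01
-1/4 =-0.25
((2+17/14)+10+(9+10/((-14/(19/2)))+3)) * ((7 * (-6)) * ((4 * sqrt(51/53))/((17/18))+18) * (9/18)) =-6966 - 27864 * sqrt(2703)/901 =-8573.84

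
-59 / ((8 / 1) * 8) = -59 / 64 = -0.92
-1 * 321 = -321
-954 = -954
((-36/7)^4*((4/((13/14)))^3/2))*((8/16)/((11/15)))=3224862720/169169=19062.96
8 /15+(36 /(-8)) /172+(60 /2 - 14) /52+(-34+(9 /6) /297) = -73448767 /2213640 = -33.18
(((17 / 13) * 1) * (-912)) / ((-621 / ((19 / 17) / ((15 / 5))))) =5776 / 8073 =0.72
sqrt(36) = 6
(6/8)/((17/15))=45/68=0.66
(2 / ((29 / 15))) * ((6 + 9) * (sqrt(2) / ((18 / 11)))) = 275 * sqrt(2) / 29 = 13.41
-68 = -68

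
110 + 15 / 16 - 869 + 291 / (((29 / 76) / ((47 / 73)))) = -9045861 / 33872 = -267.06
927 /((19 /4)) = 195.16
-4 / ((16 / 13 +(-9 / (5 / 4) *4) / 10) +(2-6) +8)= -325 / 191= -1.70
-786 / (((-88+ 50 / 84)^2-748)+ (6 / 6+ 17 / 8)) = -2773008 / 24324563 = -0.11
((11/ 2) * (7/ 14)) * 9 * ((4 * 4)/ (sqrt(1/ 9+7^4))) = 594 * sqrt(21610)/ 10805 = 8.08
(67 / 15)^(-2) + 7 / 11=33898 / 49379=0.69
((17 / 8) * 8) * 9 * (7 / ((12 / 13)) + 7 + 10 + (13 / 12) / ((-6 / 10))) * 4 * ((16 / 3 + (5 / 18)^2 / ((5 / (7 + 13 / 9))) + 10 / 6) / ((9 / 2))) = 22088.13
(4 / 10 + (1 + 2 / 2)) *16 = 192 / 5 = 38.40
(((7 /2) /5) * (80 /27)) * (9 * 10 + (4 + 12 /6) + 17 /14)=5444 /27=201.63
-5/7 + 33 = 226/7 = 32.29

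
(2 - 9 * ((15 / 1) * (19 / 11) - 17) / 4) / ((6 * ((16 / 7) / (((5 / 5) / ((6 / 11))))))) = -2779 / 1152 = -2.41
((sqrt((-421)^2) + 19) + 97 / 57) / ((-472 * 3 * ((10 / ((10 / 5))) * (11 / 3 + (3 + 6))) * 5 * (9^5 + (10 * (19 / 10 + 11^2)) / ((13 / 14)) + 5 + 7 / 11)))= -211783 / 12980982255600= -0.00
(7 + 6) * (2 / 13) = 2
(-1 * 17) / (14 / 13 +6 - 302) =221 / 3834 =0.06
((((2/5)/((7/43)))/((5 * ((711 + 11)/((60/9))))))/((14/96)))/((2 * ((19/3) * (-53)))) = -4128/89064115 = -0.00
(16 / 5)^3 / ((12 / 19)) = 19456 / 375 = 51.88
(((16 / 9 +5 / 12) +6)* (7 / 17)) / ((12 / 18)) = 2065 / 408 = 5.06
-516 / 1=-516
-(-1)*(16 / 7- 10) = -54 / 7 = -7.71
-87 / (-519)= 29 / 173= 0.17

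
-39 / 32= -1.22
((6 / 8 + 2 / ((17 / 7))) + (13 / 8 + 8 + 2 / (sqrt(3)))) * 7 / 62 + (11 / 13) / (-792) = 7 * sqrt(3) / 93 + 1246283 / 986544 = 1.39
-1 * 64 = -64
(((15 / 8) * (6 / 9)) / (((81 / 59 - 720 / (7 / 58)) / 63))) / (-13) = 14455 / 14232244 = 0.00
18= 18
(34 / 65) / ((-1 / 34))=-1156 / 65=-17.78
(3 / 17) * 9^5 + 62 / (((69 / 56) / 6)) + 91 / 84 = 50314231 / 4692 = 10723.41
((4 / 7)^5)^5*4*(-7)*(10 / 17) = -45035996273704960 / 3256880933469629044817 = -0.00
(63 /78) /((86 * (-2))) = -21 /4472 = -0.00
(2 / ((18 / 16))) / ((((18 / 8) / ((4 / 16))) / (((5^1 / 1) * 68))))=5440 / 81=67.16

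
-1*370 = -370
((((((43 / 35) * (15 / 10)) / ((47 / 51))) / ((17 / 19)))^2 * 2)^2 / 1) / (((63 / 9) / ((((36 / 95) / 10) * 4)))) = 2769345671455782 / 1281449977609375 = 2.16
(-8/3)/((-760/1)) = 1/285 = 0.00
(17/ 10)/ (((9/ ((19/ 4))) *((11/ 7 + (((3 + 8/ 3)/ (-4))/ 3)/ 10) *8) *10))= 0.01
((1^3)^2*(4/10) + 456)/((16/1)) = 1141/40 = 28.52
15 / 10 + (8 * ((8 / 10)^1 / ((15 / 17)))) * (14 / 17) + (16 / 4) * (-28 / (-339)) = 44091 / 5650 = 7.80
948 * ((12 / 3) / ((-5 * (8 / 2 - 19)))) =50.56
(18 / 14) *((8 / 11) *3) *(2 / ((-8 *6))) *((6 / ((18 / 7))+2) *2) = -1.01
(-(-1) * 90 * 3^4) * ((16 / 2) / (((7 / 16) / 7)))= 933120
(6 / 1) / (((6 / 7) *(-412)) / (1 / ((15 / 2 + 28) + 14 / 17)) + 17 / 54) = -38556 / 82426817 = -0.00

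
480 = 480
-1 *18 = -18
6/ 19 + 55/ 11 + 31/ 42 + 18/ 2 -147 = -131.95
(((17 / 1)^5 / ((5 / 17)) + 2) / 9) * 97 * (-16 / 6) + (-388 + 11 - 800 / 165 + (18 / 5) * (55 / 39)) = -2678506140047 / 19305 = -138746756.80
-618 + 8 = -610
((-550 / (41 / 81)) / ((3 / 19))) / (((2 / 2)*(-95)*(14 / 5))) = 7425 / 287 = 25.87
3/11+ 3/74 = 255/814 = 0.31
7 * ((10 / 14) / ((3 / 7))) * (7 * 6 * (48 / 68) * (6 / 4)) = 8820 / 17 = 518.82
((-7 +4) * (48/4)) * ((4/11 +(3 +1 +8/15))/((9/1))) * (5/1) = -3232/33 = -97.94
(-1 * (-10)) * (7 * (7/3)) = 163.33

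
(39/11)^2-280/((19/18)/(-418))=13418001/121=110892.57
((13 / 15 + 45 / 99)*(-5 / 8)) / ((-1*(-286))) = -109 / 37752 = -0.00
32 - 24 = 8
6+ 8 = 14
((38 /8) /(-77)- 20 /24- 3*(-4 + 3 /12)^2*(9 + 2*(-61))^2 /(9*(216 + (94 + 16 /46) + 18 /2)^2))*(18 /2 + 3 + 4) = -925649 /39039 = -23.71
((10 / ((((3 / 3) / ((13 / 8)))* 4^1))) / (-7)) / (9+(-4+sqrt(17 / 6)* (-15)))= 13 / 2744+13* sqrt(102) / 5488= 0.03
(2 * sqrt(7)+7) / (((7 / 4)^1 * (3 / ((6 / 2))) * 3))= 8 * sqrt(7) / 21+4 / 3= 2.34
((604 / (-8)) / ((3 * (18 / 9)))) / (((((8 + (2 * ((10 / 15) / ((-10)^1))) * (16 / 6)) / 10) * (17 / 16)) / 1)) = -11325 / 731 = -15.49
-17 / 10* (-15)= 51 / 2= 25.50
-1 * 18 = -18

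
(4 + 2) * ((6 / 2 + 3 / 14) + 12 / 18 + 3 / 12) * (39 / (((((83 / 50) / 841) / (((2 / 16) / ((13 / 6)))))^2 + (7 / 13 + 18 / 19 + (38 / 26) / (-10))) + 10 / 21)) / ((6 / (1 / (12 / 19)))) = 28074798310430625 / 199983100579096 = 140.39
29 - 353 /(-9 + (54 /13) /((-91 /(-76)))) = 92.82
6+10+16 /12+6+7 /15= 119 /5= 23.80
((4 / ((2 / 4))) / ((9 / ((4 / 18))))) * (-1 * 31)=-496 / 81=-6.12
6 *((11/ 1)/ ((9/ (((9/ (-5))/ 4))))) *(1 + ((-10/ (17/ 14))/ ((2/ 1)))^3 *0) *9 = -29.70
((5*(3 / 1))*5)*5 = 375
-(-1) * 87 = 87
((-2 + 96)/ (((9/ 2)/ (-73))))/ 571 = -13724/ 5139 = -2.67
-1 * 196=-196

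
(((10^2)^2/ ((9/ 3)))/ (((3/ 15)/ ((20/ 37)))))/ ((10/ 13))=1300000/ 111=11711.71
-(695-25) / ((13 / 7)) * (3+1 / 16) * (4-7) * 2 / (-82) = -344715 / 4264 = -80.84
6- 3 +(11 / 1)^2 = 124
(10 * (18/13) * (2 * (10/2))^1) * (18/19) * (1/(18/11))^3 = 66550/2223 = 29.94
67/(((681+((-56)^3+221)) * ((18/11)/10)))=-3685/1572426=-0.00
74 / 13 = 5.69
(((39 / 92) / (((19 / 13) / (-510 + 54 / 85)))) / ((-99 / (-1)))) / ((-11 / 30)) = 332592 / 81719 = 4.07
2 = 2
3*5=15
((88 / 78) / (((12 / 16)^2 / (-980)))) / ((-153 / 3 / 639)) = 48984320 / 1989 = 24627.61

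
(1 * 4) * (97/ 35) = 388/ 35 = 11.09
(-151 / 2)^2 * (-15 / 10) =-68403 / 8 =-8550.38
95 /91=1.04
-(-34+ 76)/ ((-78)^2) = -7/ 1014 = -0.01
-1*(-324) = 324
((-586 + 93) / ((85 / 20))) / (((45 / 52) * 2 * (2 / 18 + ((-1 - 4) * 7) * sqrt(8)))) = 3016 / 3968995 + 380016 * sqrt(2) / 793799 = 0.68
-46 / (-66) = 23 / 33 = 0.70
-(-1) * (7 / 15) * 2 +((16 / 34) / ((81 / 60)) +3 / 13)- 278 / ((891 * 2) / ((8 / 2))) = 874943 / 984555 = 0.89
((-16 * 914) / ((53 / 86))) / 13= -1825.35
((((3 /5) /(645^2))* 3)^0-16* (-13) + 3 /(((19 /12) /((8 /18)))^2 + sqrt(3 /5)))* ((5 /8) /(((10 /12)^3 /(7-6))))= 99021655197 /438194975-1769472* sqrt(15) /438194975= 225.96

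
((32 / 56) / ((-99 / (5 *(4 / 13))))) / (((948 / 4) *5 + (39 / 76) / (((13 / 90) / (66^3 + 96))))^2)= -5776 / 680572748706976125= -0.00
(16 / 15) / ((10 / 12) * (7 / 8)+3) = 256 / 895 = 0.29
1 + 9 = 10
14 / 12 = 7 / 6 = 1.17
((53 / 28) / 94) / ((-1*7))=-53 / 18424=-0.00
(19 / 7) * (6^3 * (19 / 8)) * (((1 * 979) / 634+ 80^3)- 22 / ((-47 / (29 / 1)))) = 21244319620605 / 29798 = 712944480.19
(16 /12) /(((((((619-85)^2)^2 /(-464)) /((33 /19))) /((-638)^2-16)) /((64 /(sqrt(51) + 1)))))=-0.04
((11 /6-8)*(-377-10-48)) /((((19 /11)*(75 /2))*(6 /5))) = 11803 /342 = 34.51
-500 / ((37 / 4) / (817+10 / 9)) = -398000 / 9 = -44222.22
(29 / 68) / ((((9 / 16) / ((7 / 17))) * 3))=812 / 7803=0.10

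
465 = 465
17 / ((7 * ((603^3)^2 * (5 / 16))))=272 / 1682565257739643515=0.00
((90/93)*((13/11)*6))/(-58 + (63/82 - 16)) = -38376/409541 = -0.09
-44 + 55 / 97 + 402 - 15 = 343.57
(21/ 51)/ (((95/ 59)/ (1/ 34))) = 413/ 54910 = 0.01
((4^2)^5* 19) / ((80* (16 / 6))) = 466944 / 5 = 93388.80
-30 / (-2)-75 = -60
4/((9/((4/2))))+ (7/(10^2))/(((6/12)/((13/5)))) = 2819/2250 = 1.25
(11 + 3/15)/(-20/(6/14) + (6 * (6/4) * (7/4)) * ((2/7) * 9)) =-336/185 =-1.82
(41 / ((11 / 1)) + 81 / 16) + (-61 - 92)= -25381 / 176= -144.21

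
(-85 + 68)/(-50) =0.34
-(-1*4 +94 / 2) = -43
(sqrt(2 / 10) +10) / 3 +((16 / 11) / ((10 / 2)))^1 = sqrt(5) / 15 +598 / 165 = 3.77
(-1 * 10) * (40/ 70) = -5.71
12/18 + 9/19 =65/57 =1.14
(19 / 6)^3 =6859 / 216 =31.75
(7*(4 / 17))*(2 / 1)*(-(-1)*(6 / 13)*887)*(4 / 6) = 198688 / 221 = 899.04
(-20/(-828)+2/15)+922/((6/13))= 2067748/1035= 1997.82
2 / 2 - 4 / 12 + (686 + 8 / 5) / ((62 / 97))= 500539 / 465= 1076.43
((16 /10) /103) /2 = 4 /515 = 0.01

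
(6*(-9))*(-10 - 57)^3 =16241202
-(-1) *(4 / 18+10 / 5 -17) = -133 / 9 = -14.78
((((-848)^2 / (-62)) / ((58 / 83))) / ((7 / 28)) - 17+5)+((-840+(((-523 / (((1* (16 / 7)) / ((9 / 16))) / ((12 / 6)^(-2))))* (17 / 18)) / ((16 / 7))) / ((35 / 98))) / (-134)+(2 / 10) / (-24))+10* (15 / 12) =-1965349314247307 / 29605724160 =-66384.10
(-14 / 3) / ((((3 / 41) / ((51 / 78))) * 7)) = -697 / 117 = -5.96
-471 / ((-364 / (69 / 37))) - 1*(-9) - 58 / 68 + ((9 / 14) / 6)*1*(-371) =-1670800 / 57239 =-29.19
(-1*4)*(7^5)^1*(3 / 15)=-67228 / 5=-13445.60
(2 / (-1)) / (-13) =2 / 13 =0.15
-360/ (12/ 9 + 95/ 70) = -15120/ 113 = -133.81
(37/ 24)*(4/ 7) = 37/ 42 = 0.88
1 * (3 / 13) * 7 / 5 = 21 / 65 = 0.32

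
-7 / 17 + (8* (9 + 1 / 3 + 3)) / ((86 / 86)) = 5011 / 51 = 98.25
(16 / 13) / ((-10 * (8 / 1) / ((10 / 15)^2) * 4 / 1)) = -0.00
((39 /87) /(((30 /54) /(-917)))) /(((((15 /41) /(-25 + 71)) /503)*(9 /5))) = -11308952018 /435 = -25997590.85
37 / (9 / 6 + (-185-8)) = -74 / 383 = -0.19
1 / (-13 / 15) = -15 / 13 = -1.15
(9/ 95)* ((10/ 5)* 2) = 36/ 95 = 0.38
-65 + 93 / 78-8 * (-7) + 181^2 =851583 / 26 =32753.19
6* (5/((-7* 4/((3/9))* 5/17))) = -17/14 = -1.21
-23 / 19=-1.21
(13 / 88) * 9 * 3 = 351 / 88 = 3.99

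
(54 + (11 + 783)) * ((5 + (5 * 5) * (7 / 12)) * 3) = 49820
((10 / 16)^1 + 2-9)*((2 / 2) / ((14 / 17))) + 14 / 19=-14905 / 2128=-7.00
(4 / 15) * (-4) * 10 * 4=-42.67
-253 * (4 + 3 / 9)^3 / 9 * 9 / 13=-42757 / 27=-1583.59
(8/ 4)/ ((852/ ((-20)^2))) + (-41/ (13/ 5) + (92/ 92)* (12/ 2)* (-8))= -173977/ 2769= -62.83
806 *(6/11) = 4836/11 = 439.64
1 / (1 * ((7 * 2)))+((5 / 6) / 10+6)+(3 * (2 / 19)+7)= 21499 / 1596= 13.47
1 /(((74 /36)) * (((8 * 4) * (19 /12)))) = 27 /2812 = 0.01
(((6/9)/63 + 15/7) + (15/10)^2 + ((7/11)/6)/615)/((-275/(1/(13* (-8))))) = 7507189/48756708000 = 0.00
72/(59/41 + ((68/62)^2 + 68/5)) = 1576040/355527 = 4.43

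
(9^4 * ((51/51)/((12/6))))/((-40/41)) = -269001/80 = -3362.51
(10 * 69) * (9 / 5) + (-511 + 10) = 741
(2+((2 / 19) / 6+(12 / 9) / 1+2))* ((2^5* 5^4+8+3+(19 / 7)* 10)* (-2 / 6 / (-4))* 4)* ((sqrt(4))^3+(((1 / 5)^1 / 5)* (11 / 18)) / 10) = 308120451157 / 1077300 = 286011.74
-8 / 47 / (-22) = 4 / 517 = 0.01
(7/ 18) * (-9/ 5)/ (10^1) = -7/ 100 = -0.07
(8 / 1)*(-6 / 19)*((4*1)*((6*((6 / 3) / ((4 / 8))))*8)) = -36864 / 19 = -1940.21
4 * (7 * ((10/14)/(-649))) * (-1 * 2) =40/649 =0.06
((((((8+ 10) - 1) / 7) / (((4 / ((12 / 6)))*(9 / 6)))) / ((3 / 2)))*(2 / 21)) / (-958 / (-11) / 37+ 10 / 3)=6919 / 765576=0.01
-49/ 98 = -0.50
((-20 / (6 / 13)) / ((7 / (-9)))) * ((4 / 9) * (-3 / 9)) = -520 / 63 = -8.25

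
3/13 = 0.23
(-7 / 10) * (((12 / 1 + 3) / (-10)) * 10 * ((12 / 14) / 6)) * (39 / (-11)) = -117 / 22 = -5.32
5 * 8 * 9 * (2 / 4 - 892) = -320940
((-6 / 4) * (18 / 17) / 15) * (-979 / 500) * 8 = 17622 / 10625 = 1.66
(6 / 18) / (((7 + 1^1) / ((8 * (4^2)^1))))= 16 / 3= 5.33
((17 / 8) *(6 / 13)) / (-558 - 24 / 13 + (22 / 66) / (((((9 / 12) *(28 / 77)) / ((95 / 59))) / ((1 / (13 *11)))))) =-27081 / 15458092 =-0.00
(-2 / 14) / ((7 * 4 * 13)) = -1 / 2548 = -0.00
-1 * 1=-1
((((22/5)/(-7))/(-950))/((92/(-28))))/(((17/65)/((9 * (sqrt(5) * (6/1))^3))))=-277992 * sqrt(5)/37145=-16.73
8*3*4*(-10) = -960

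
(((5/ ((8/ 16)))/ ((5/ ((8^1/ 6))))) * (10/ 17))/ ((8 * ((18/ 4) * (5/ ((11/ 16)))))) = 11/ 1836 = 0.01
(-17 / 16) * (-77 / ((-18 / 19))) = -24871 / 288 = -86.36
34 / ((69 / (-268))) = -9112 / 69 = -132.06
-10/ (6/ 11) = -55/ 3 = -18.33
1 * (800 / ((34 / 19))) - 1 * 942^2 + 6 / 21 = -105543082 / 119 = -886916.66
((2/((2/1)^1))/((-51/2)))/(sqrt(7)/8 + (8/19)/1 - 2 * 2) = 5776 * sqrt(7)/14963859 + 9728/880227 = 0.01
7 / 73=0.10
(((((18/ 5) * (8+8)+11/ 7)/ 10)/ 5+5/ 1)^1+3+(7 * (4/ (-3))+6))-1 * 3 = 14963/ 5250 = 2.85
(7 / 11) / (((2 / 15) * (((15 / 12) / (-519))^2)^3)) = 840530339350426626048 / 34375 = 24451791690194229.12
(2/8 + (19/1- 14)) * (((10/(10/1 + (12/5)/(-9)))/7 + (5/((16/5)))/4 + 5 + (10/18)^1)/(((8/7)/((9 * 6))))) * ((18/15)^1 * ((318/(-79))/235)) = -2155708485/69388544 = -31.07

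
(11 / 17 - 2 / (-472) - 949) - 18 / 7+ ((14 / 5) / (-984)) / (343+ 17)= -5912628966547 / 6217797600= -950.92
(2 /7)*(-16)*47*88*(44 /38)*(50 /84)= -36396800 /2793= -13031.44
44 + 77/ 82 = 3685/ 82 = 44.94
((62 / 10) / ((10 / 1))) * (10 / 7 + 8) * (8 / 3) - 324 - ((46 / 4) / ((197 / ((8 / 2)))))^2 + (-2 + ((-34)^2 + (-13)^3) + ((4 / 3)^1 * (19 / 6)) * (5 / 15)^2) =-743207092363 / 550117575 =-1351.00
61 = 61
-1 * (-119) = 119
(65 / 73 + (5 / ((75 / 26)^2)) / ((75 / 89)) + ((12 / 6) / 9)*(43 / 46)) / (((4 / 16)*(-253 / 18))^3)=-3547018681344 / 84969347134375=-0.04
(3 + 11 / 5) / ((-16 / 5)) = -13 / 8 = -1.62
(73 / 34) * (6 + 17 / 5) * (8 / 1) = 13724 / 85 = 161.46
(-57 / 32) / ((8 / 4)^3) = -57 / 256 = -0.22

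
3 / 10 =0.30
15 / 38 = 0.39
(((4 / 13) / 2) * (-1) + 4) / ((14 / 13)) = 25 / 7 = 3.57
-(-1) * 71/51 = 71/51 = 1.39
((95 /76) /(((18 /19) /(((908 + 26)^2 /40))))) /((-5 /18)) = -4143691 /40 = -103592.28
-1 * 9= -9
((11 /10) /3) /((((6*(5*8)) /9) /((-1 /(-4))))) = 11 /3200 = 0.00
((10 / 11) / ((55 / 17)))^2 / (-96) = -289 / 351384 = -0.00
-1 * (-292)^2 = -85264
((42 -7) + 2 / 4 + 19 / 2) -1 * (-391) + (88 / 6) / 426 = 278626 / 639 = 436.03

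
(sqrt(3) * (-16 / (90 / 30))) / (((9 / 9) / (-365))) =5840 * sqrt(3) / 3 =3371.73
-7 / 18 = -0.39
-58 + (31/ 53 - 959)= -1016.42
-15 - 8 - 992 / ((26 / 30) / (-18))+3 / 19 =5083318 / 247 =20580.23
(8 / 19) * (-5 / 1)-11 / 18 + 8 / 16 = -379 / 171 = -2.22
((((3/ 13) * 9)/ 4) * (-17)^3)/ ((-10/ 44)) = 1459161/ 130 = 11224.32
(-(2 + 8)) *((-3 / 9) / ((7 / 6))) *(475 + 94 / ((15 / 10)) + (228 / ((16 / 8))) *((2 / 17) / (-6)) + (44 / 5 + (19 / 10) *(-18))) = 520232 / 357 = 1457.23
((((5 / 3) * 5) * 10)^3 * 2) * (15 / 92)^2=48828125 / 1587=30767.56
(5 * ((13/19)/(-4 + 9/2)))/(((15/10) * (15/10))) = 520/171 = 3.04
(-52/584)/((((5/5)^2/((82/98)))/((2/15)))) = -533/53655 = -0.01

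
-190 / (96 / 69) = -2185 / 16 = -136.56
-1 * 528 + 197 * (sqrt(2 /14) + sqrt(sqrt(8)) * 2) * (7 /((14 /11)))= -528 + 2167 * sqrt(7) /14 + 2167 * 2^(3 /4)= 3525.97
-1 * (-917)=917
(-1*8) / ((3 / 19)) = -152 / 3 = -50.67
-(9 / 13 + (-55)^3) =2162866 / 13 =166374.31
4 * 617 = 2468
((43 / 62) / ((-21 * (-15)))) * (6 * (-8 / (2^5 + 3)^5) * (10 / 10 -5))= 1376 / 170958703125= 0.00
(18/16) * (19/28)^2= 3249/6272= 0.52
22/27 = 0.81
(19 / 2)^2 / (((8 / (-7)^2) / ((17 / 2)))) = 4698.64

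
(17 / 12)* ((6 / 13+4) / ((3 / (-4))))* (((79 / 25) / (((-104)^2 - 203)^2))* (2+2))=-311576 / 329459624325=-0.00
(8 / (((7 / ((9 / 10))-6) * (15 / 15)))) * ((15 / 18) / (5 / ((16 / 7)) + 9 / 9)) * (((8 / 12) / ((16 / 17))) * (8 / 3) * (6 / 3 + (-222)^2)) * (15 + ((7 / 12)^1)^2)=272181935 / 162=1680135.40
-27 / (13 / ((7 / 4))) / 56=-27 / 416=-0.06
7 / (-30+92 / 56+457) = 0.02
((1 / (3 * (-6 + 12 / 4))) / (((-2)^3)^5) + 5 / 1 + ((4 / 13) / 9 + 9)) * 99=591855759 / 425984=1389.38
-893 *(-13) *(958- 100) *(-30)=-298815660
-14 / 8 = -7 / 4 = -1.75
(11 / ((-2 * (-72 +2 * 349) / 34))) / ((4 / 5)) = -935 / 2504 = -0.37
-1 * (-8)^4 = -4096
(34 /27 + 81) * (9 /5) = 2221 /15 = 148.07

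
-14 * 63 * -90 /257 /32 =19845 /2056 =9.65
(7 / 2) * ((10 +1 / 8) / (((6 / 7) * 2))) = 1323 / 64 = 20.67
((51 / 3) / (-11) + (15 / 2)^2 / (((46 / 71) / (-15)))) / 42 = -2639003 / 85008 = -31.04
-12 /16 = -0.75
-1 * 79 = -79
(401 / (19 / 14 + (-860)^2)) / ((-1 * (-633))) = 5614 / 6554347227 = 0.00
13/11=1.18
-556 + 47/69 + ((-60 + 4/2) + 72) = -37351/69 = -541.32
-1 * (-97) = 97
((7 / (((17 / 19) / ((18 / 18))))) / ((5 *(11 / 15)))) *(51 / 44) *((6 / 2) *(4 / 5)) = 3591 / 605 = 5.94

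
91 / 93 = 0.98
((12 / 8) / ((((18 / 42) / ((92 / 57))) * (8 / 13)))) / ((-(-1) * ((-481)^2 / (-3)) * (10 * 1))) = -161 / 13525720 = -0.00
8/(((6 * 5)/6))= 8/5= 1.60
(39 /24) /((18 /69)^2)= 6877 /288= 23.88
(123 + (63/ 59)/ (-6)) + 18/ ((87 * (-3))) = 420061/ 3422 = 122.75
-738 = -738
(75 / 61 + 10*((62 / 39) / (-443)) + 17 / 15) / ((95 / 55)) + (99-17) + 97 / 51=145097767441 / 1702043655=85.25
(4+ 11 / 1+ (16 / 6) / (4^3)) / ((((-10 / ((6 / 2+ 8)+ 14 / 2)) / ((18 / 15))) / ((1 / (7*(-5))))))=3249 / 3500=0.93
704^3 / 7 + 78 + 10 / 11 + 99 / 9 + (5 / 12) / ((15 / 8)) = 34542515197 / 693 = 49844899.27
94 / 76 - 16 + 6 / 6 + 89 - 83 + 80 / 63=-15545 / 2394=-6.49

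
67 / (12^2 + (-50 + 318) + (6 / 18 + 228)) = 201 / 1921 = 0.10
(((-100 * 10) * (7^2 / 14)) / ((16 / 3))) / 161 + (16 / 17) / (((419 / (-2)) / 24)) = -2741781 / 655316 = -4.18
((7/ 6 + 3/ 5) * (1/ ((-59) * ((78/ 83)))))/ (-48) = 4399/ 6626880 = 0.00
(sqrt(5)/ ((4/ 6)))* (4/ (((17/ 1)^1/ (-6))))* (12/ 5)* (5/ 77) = -432* sqrt(5)/ 1309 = -0.74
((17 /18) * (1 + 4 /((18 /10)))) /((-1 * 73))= -493 /11826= -0.04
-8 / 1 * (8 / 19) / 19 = -64 / 361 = -0.18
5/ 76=0.07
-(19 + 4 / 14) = -19.29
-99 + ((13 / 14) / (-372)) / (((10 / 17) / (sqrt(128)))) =-99.05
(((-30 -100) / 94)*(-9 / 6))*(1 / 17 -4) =-13065 / 1598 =-8.18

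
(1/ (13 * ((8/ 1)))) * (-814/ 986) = -407/ 51272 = -0.01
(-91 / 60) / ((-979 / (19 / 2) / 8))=1729 / 14685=0.12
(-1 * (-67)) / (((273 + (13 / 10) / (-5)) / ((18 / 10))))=6030 / 13637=0.44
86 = 86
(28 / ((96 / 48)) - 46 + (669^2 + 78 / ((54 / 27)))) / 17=26327.53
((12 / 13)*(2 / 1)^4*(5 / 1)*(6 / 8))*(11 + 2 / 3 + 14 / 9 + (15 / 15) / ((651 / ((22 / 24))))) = 2066060 / 2821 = 732.39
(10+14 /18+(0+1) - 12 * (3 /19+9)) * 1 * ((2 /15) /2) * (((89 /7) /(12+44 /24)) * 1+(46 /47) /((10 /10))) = -869503072 /70042455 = -12.41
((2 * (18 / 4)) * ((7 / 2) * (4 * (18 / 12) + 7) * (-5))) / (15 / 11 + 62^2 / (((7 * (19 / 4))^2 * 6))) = -2390403015 / 2268554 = -1053.71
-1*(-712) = 712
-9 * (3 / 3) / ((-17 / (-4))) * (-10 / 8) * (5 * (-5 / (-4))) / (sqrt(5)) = 225 * sqrt(5) / 68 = 7.40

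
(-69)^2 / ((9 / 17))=8993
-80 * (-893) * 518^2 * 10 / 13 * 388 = 74375978252800 / 13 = 5721229096369.23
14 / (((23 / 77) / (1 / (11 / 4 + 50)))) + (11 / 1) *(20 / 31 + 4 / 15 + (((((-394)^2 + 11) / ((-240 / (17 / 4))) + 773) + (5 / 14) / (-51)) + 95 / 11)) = -123926790728267 / 5728869440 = -21631.98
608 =608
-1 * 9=-9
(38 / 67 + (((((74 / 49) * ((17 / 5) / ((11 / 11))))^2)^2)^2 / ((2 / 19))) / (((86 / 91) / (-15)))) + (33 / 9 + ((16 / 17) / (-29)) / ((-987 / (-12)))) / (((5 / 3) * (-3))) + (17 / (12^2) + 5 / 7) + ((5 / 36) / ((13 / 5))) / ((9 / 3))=-10130946466544263369019250630925668293 / 139051527874793207750553750000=-72857498.38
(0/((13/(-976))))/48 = 0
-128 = -128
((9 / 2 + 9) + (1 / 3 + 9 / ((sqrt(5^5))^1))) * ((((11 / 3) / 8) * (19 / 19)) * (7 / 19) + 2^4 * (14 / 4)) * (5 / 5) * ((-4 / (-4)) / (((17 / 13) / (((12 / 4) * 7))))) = 12622.97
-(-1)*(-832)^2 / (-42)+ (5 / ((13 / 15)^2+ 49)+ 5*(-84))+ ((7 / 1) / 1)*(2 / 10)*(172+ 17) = -19554423013 / 1175370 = -16636.82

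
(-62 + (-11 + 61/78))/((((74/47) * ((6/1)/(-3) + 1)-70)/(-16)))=-529502/32799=-16.14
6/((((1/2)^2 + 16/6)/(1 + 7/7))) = 144/35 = 4.11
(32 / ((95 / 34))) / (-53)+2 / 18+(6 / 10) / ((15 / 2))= -5659 / 226575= -0.02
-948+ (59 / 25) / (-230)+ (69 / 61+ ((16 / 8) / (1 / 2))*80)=-219877849 / 350750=-626.88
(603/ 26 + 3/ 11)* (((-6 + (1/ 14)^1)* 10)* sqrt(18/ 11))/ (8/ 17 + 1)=-28407663* sqrt(22)/ 110110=-1210.10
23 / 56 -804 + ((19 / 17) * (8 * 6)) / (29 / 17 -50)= -36996893 / 45976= -804.70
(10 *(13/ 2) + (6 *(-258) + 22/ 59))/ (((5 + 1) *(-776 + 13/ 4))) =174950/ 547107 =0.32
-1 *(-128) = 128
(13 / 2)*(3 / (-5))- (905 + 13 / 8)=-36421 / 40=-910.52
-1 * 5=-5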